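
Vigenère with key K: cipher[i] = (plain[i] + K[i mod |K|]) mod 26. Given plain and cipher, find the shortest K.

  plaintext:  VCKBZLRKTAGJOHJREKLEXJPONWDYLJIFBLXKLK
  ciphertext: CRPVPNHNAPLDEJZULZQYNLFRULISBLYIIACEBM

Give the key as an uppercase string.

HPFUQCQD

  i= 0: C-V =  7 → H
  i= 1: R-C = 15 → P
  i= 2: P-K =  5 → F
  i= 3: V-B = 20 → U
  i= 4: P-Z = 16 → Q
  i= 5: N-L =  2 → C
  i= 6: H-R = 16 → Q
  i= 7: N-K =  3 → D
  i= 8: A-T =  7 → H
  i= 9: P-A = 15 → P
  i=10: L-G =  5 → F
  i=11: D-J = 20 → U
  i=12: E-O = 16 → Q
  i=13: J-H =  2 → C
  i=14: Z-J = 16 → Q
  i=15: U-R =  3 → D
  i=16: L-E =  7 → H
  i=17: Z-K = 15 → P
  i=18: Q-L =  5 → F
  i=19: Y-E = 20 → U
  i=20: N-X = 16 → Q
  i=21: L-J =  2 → C
  i=22: F-P = 16 → Q
  i=23: R-O =  3 → D
  i=24: U-N =  7 → H
  i=25: L-W = 15 → P
  i=26: I-D =  5 → F
  i=27: S-Y = 20 → U
  i=28: B-L = 16 → Q
  i=29: L-J =  2 → C
  i=30: Y-I = 16 → Q
  i=31: I-F =  3 → D
  i=32: I-B =  7 → H
  i=33: A-L = 15 → P
  i=34: C-X =  5 → F
  i=35: E-K = 20 → U
  i=36: B-L = 16 → Q
  i=37: M-K =  2 → C
  shifts repeat with period 8: HPFUQCQD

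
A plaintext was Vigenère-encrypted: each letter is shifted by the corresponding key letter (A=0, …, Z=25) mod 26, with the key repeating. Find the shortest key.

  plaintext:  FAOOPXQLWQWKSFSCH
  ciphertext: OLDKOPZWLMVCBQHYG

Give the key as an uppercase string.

  i= 0: O-F =  9 → J
  i= 1: L-A = 11 → L
  i= 2: D-O = 15 → P
  i= 3: K-O = 22 → W
  i= 4: O-P = 25 → Z
  i= 5: P-X = 18 → S
  i= 6: Z-Q =  9 → J
  i= 7: W-L = 11 → L
  i= 8: L-W = 15 → P
  i= 9: M-Q = 22 → W
  i=10: V-W = 25 → Z
  i=11: C-K = 18 → S
  i=12: B-S =  9 → J
  i=13: Q-F = 11 → L
  i=14: H-S = 15 → P
  i=15: Y-C = 22 → W
  i=16: G-H = 25 → Z
  shifts repeat with period 6: JLPWZS

JLPWZS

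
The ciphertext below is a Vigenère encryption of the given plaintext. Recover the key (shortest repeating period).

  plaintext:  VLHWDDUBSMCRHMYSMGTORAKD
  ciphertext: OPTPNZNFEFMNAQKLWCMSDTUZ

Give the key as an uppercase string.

TEMTKW

  i= 0: O-V = 19 → T
  i= 1: P-L =  4 → E
  i= 2: T-H = 12 → M
  i= 3: P-W = 19 → T
  i= 4: N-D = 10 → K
  i= 5: Z-D = 22 → W
  i= 6: N-U = 19 → T
  i= 7: F-B =  4 → E
  i= 8: E-S = 12 → M
  i= 9: F-M = 19 → T
  i=10: M-C = 10 → K
  i=11: N-R = 22 → W
  i=12: A-H = 19 → T
  i=13: Q-M =  4 → E
  i=14: K-Y = 12 → M
  i=15: L-S = 19 → T
  i=16: W-M = 10 → K
  i=17: C-G = 22 → W
  i=18: M-T = 19 → T
  i=19: S-O =  4 → E
  i=20: D-R = 12 → M
  i=21: T-A = 19 → T
  i=22: U-K = 10 → K
  i=23: Z-D = 22 → W
  shifts repeat with period 6: TEMTKW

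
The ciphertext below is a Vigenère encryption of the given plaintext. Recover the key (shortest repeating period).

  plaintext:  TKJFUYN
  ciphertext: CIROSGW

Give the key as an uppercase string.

  i= 0: C-T =  9 → J
  i= 1: I-K = 24 → Y
  i= 2: R-J =  8 → I
  i= 3: O-F =  9 → J
  i= 4: S-U = 24 → Y
  i= 5: G-Y =  8 → I
  i= 6: W-N =  9 → J
  shifts repeat with period 3: JYI

JYI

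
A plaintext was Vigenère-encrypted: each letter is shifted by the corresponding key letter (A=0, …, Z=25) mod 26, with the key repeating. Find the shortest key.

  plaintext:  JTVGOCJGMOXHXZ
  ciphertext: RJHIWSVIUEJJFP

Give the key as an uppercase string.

  i= 0: R-J =  8 → I
  i= 1: J-T = 16 → Q
  i= 2: H-V = 12 → M
  i= 3: I-G =  2 → C
  i= 4: W-O =  8 → I
  i= 5: S-C = 16 → Q
  i= 6: V-J = 12 → M
  i= 7: I-G =  2 → C
  i= 8: U-M =  8 → I
  i= 9: E-O = 16 → Q
  i=10: J-X = 12 → M
  i=11: J-H =  2 → C
  i=12: F-X =  8 → I
  i=13: P-Z = 16 → Q
  shifts repeat with period 4: IQMC

IQMC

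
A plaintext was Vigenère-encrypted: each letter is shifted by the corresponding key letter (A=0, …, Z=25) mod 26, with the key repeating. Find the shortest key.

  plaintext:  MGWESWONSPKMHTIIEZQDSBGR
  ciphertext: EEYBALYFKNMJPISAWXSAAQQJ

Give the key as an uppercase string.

  i= 0: E-M = 18 → S
  i= 1: E-G = 24 → Y
  i= 2: Y-W =  2 → C
  i= 3: B-E = 23 → X
  i= 4: A-S =  8 → I
  i= 5: L-W = 15 → P
  i= 6: Y-O = 10 → K
  i= 7: F-N = 18 → S
  i= 8: K-S = 18 → S
  i= 9: N-P = 24 → Y
  i=10: M-K =  2 → C
  i=11: J-M = 23 → X
  i=12: P-H =  8 → I
  i=13: I-T = 15 → P
  i=14: S-I = 10 → K
  i=15: A-I = 18 → S
  i=16: W-E = 18 → S
  i=17: X-Z = 24 → Y
  i=18: S-Q =  2 → C
  i=19: A-D = 23 → X
  i=20: A-S =  8 → I
  i=21: Q-B = 15 → P
  i=22: Q-G = 10 → K
  i=23: J-R = 18 → S
  shifts repeat with period 8: SYCXIPKS

SYCXIPKS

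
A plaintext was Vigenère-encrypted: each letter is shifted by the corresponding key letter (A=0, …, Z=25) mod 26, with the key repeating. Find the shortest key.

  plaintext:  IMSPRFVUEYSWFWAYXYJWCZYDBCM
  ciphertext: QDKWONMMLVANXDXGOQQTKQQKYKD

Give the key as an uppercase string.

  i= 0: Q-I =  8 → I
  i= 1: D-M = 17 → R
  i= 2: K-S = 18 → S
  i= 3: W-P =  7 → H
  i= 4: O-R = 23 → X
  i= 5: N-F =  8 → I
  i= 6: M-V = 17 → R
  i= 7: M-U = 18 → S
  i= 8: L-E =  7 → H
  i= 9: V-Y = 23 → X
  i=10: A-S =  8 → I
  i=11: N-W = 17 → R
  i=12: X-F = 18 → S
  i=13: D-W =  7 → H
  i=14: X-A = 23 → X
  i=15: G-Y =  8 → I
  i=16: O-X = 17 → R
  i=17: Q-Y = 18 → S
  i=18: Q-J =  7 → H
  i=19: T-W = 23 → X
  i=20: K-C =  8 → I
  i=21: Q-Z = 17 → R
  i=22: Q-Y = 18 → S
  i=23: K-D =  7 → H
  i=24: Y-B = 23 → X
  i=25: K-C =  8 → I
  i=26: D-M = 17 → R
  shifts repeat with period 5: IRSHX

IRSHX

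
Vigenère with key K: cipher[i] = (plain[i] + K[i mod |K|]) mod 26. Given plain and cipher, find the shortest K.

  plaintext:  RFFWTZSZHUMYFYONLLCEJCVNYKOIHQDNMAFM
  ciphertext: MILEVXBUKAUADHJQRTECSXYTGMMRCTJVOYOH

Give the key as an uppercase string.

VDGICYJ

  i= 0: M-R = 21 → V
  i= 1: I-F =  3 → D
  i= 2: L-F =  6 → G
  i= 3: E-W =  8 → I
  i= 4: V-T =  2 → C
  i= 5: X-Z = 24 → Y
  i= 6: B-S =  9 → J
  i= 7: U-Z = 21 → V
  i= 8: K-H =  3 → D
  i= 9: A-U =  6 → G
  i=10: U-M =  8 → I
  i=11: A-Y =  2 → C
  i=12: D-F = 24 → Y
  i=13: H-Y =  9 → J
  i=14: J-O = 21 → V
  i=15: Q-N =  3 → D
  i=16: R-L =  6 → G
  i=17: T-L =  8 → I
  i=18: E-C =  2 → C
  i=19: C-E = 24 → Y
  i=20: S-J =  9 → J
  i=21: X-C = 21 → V
  i=22: Y-V =  3 → D
  i=23: T-N =  6 → G
  i=24: G-Y =  8 → I
  i=25: M-K =  2 → C
  i=26: M-O = 24 → Y
  i=27: R-I =  9 → J
  i=28: C-H = 21 → V
  i=29: T-Q =  3 → D
  i=30: J-D =  6 → G
  i=31: V-N =  8 → I
  i=32: O-M =  2 → C
  i=33: Y-A = 24 → Y
  i=34: O-F =  9 → J
  i=35: H-M = 21 → V
  shifts repeat with period 7: VDGICYJ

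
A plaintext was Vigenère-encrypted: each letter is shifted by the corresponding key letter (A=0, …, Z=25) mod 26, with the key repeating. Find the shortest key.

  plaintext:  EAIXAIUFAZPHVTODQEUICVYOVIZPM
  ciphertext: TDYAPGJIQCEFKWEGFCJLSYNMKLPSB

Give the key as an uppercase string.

PDQDPY

  i= 0: T-E = 15 → P
  i= 1: D-A =  3 → D
  i= 2: Y-I = 16 → Q
  i= 3: A-X =  3 → D
  i= 4: P-A = 15 → P
  i= 5: G-I = 24 → Y
  i= 6: J-U = 15 → P
  i= 7: I-F =  3 → D
  i= 8: Q-A = 16 → Q
  i= 9: C-Z =  3 → D
  i=10: E-P = 15 → P
  i=11: F-H = 24 → Y
  i=12: K-V = 15 → P
  i=13: W-T =  3 → D
  i=14: E-O = 16 → Q
  i=15: G-D =  3 → D
  i=16: F-Q = 15 → P
  i=17: C-E = 24 → Y
  i=18: J-U = 15 → P
  i=19: L-I =  3 → D
  i=20: S-C = 16 → Q
  i=21: Y-V =  3 → D
  i=22: N-Y = 15 → P
  i=23: M-O = 24 → Y
  i=24: K-V = 15 → P
  i=25: L-I =  3 → D
  i=26: P-Z = 16 → Q
  i=27: S-P =  3 → D
  i=28: B-M = 15 → P
  shifts repeat with period 6: PDQDPY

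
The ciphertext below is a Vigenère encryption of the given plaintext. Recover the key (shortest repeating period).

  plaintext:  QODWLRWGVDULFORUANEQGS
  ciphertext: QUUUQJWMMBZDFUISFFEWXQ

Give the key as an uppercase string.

AGRYFS

  i= 0: Q-Q =  0 → A
  i= 1: U-O =  6 → G
  i= 2: U-D = 17 → R
  i= 3: U-W = 24 → Y
  i= 4: Q-L =  5 → F
  i= 5: J-R = 18 → S
  i= 6: W-W =  0 → A
  i= 7: M-G =  6 → G
  i= 8: M-V = 17 → R
  i= 9: B-D = 24 → Y
  i=10: Z-U =  5 → F
  i=11: D-L = 18 → S
  i=12: F-F =  0 → A
  i=13: U-O =  6 → G
  i=14: I-R = 17 → R
  i=15: S-U = 24 → Y
  i=16: F-A =  5 → F
  i=17: F-N = 18 → S
  i=18: E-E =  0 → A
  i=19: W-Q =  6 → G
  i=20: X-G = 17 → R
  i=21: Q-S = 24 → Y
  shifts repeat with period 6: AGRYFS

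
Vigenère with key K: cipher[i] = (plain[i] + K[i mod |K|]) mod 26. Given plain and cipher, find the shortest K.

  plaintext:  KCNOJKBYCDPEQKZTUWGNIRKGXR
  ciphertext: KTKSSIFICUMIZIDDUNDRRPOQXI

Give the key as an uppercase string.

  i= 0: K-K =  0 → A
  i= 1: T-C = 17 → R
  i= 2: K-N = 23 → X
  i= 3: S-O =  4 → E
  i= 4: S-J =  9 → J
  i= 5: I-K = 24 → Y
  i= 6: F-B =  4 → E
  i= 7: I-Y = 10 → K
  i= 8: C-C =  0 → A
  i= 9: U-D = 17 → R
  i=10: M-P = 23 → X
  i=11: I-E =  4 → E
  i=12: Z-Q =  9 → J
  i=13: I-K = 24 → Y
  i=14: D-Z =  4 → E
  i=15: D-T = 10 → K
  i=16: U-U =  0 → A
  i=17: N-W = 17 → R
  i=18: D-G = 23 → X
  i=19: R-N =  4 → E
  i=20: R-I =  9 → J
  i=21: P-R = 24 → Y
  i=22: O-K =  4 → E
  i=23: Q-G = 10 → K
  i=24: X-X =  0 → A
  i=25: I-R = 17 → R
  shifts repeat with period 8: ARXEJYEK

ARXEJYEK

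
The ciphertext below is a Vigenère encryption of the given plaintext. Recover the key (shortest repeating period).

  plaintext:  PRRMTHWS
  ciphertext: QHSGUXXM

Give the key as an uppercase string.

BQBU

  i= 0: Q-P =  1 → B
  i= 1: H-R = 16 → Q
  i= 2: S-R =  1 → B
  i= 3: G-M = 20 → U
  i= 4: U-T =  1 → B
  i= 5: X-H = 16 → Q
  i= 6: X-W =  1 → B
  i= 7: M-S = 20 → U
  shifts repeat with period 4: BQBU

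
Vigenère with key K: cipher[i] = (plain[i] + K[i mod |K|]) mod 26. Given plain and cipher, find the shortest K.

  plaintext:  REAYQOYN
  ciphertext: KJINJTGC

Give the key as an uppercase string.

TFIP

  i= 0: K-R = 19 → T
  i= 1: J-E =  5 → F
  i= 2: I-A =  8 → I
  i= 3: N-Y = 15 → P
  i= 4: J-Q = 19 → T
  i= 5: T-O =  5 → F
  i= 6: G-Y =  8 → I
  i= 7: C-N = 15 → P
  shifts repeat with period 4: TFIP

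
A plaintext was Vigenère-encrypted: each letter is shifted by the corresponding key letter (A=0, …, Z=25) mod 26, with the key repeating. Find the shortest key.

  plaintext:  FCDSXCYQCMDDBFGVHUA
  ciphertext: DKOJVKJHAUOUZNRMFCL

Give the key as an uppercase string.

YILR

  i= 0: D-F = 24 → Y
  i= 1: K-C =  8 → I
  i= 2: O-D = 11 → L
  i= 3: J-S = 17 → R
  i= 4: V-X = 24 → Y
  i= 5: K-C =  8 → I
  i= 6: J-Y = 11 → L
  i= 7: H-Q = 17 → R
  i= 8: A-C = 24 → Y
  i= 9: U-M =  8 → I
  i=10: O-D = 11 → L
  i=11: U-D = 17 → R
  i=12: Z-B = 24 → Y
  i=13: N-F =  8 → I
  i=14: R-G = 11 → L
  i=15: M-V = 17 → R
  i=16: F-H = 24 → Y
  i=17: C-U =  8 → I
  i=18: L-A = 11 → L
  shifts repeat with period 4: YILR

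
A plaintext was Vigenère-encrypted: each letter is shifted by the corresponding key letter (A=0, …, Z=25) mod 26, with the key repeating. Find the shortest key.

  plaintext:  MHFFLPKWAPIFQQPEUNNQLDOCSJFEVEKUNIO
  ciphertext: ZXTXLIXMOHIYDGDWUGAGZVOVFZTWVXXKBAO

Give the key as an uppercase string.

NQOSAT

  i= 0: Z-M = 13 → N
  i= 1: X-H = 16 → Q
  i= 2: T-F = 14 → O
  i= 3: X-F = 18 → S
  i= 4: L-L =  0 → A
  i= 5: I-P = 19 → T
  i= 6: X-K = 13 → N
  i= 7: M-W = 16 → Q
  i= 8: O-A = 14 → O
  i= 9: H-P = 18 → S
  i=10: I-I =  0 → A
  i=11: Y-F = 19 → T
  i=12: D-Q = 13 → N
  i=13: G-Q = 16 → Q
  i=14: D-P = 14 → O
  i=15: W-E = 18 → S
  i=16: U-U =  0 → A
  i=17: G-N = 19 → T
  i=18: A-N = 13 → N
  i=19: G-Q = 16 → Q
  i=20: Z-L = 14 → O
  i=21: V-D = 18 → S
  i=22: O-O =  0 → A
  i=23: V-C = 19 → T
  i=24: F-S = 13 → N
  i=25: Z-J = 16 → Q
  i=26: T-F = 14 → O
  i=27: W-E = 18 → S
  i=28: V-V =  0 → A
  i=29: X-E = 19 → T
  i=30: X-K = 13 → N
  i=31: K-U = 16 → Q
  i=32: B-N = 14 → O
  i=33: A-I = 18 → S
  i=34: O-O =  0 → A
  shifts repeat with period 6: NQOSAT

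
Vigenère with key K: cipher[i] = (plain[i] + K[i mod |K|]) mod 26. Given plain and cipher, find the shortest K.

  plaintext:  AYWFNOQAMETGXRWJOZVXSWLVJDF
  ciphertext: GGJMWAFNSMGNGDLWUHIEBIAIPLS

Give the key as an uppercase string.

GINHJMPN

  i= 0: G-A =  6 → G
  i= 1: G-Y =  8 → I
  i= 2: J-W = 13 → N
  i= 3: M-F =  7 → H
  i= 4: W-N =  9 → J
  i= 5: A-O = 12 → M
  i= 6: F-Q = 15 → P
  i= 7: N-A = 13 → N
  i= 8: S-M =  6 → G
  i= 9: M-E =  8 → I
  i=10: G-T = 13 → N
  i=11: N-G =  7 → H
  i=12: G-X =  9 → J
  i=13: D-R = 12 → M
  i=14: L-W = 15 → P
  i=15: W-J = 13 → N
  i=16: U-O =  6 → G
  i=17: H-Z =  8 → I
  i=18: I-V = 13 → N
  i=19: E-X =  7 → H
  i=20: B-S =  9 → J
  i=21: I-W = 12 → M
  i=22: A-L = 15 → P
  i=23: I-V = 13 → N
  i=24: P-J =  6 → G
  i=25: L-D =  8 → I
  i=26: S-F = 13 → N
  shifts repeat with period 8: GINHJMPN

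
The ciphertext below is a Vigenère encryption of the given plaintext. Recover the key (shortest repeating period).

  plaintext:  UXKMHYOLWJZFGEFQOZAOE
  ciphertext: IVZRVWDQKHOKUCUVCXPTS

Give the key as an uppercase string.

OYPF

  i= 0: I-U = 14 → O
  i= 1: V-X = 24 → Y
  i= 2: Z-K = 15 → P
  i= 3: R-M =  5 → F
  i= 4: V-H = 14 → O
  i= 5: W-Y = 24 → Y
  i= 6: D-O = 15 → P
  i= 7: Q-L =  5 → F
  i= 8: K-W = 14 → O
  i= 9: H-J = 24 → Y
  i=10: O-Z = 15 → P
  i=11: K-F =  5 → F
  i=12: U-G = 14 → O
  i=13: C-E = 24 → Y
  i=14: U-F = 15 → P
  i=15: V-Q =  5 → F
  i=16: C-O = 14 → O
  i=17: X-Z = 24 → Y
  i=18: P-A = 15 → P
  i=19: T-O =  5 → F
  i=20: S-E = 14 → O
  shifts repeat with period 4: OYPF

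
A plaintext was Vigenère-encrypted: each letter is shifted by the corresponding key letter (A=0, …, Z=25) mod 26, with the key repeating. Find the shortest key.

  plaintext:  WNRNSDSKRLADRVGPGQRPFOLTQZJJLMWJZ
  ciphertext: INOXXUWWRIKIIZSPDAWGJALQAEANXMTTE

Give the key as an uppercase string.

  i= 0: I-W = 12 → M
  i= 1: N-N =  0 → A
  i= 2: O-R = 23 → X
  i= 3: X-N = 10 → K
  i= 4: X-S =  5 → F
  i= 5: U-D = 17 → R
  i= 6: W-S =  4 → E
  i= 7: W-K = 12 → M
  i= 8: R-R =  0 → A
  i= 9: I-L = 23 → X
  i=10: K-A = 10 → K
  i=11: I-D =  5 → F
  i=12: I-R = 17 → R
  i=13: Z-V =  4 → E
  i=14: S-G = 12 → M
  i=15: P-P =  0 → A
  i=16: D-G = 23 → X
  i=17: A-Q = 10 → K
  i=18: W-R =  5 → F
  i=19: G-P = 17 → R
  i=20: J-F =  4 → E
  i=21: A-O = 12 → M
  i=22: L-L =  0 → A
  i=23: Q-T = 23 → X
  i=24: A-Q = 10 → K
  i=25: E-Z =  5 → F
  i=26: A-J = 17 → R
  i=27: N-J =  4 → E
  i=28: X-L = 12 → M
  i=29: M-M =  0 → A
  i=30: T-W = 23 → X
  i=31: T-J = 10 → K
  i=32: E-Z =  5 → F
  shifts repeat with period 7: MAXKFRE

MAXKFRE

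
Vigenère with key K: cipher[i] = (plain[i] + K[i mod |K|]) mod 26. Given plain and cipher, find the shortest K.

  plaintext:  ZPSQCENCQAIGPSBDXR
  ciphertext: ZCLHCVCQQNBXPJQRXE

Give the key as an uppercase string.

  i= 0: Z-Z =  0 → A
  i= 1: C-P = 13 → N
  i= 2: L-S = 19 → T
  i= 3: H-Q = 17 → R
  i= 4: C-C =  0 → A
  i= 5: V-E = 17 → R
  i= 6: C-N = 15 → P
  i= 7: Q-C = 14 → O
  i= 8: Q-Q =  0 → A
  i= 9: N-A = 13 → N
  i=10: B-I = 19 → T
  i=11: X-G = 17 → R
  i=12: P-P =  0 → A
  i=13: J-S = 17 → R
  i=14: Q-B = 15 → P
  i=15: R-D = 14 → O
  i=16: X-X =  0 → A
  i=17: E-R = 13 → N
  shifts repeat with period 8: ANTRARPO

ANTRARPO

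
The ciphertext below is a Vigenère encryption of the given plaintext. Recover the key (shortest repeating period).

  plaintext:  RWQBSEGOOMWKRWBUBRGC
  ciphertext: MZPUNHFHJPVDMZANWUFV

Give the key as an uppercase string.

VDZT

  i= 0: M-R = 21 → V
  i= 1: Z-W =  3 → D
  i= 2: P-Q = 25 → Z
  i= 3: U-B = 19 → T
  i= 4: N-S = 21 → V
  i= 5: H-E =  3 → D
  i= 6: F-G = 25 → Z
  i= 7: H-O = 19 → T
  i= 8: J-O = 21 → V
  i= 9: P-M =  3 → D
  i=10: V-W = 25 → Z
  i=11: D-K = 19 → T
  i=12: M-R = 21 → V
  i=13: Z-W =  3 → D
  i=14: A-B = 25 → Z
  i=15: N-U = 19 → T
  i=16: W-B = 21 → V
  i=17: U-R =  3 → D
  i=18: F-G = 25 → Z
  i=19: V-C = 19 → T
  shifts repeat with period 4: VDZT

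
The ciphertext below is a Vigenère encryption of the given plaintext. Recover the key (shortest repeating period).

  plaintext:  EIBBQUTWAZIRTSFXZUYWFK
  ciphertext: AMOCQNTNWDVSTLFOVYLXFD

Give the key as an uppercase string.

  i= 0: A-E = 22 → W
  i= 1: M-I =  4 → E
  i= 2: O-B = 13 → N
  i= 3: C-B =  1 → B
  i= 4: Q-Q =  0 → A
  i= 5: N-U = 19 → T
  i= 6: T-T =  0 → A
  i= 7: N-W = 17 → R
  i= 8: W-A = 22 → W
  i= 9: D-Z =  4 → E
  i=10: V-I = 13 → N
  i=11: S-R =  1 → B
  i=12: T-T =  0 → A
  i=13: L-S = 19 → T
  i=14: F-F =  0 → A
  i=15: O-X = 17 → R
  i=16: V-Z = 22 → W
  i=17: Y-U =  4 → E
  i=18: L-Y = 13 → N
  i=19: X-W =  1 → B
  i=20: F-F =  0 → A
  i=21: D-K = 19 → T
  shifts repeat with period 8: WENBATAR

WENBATAR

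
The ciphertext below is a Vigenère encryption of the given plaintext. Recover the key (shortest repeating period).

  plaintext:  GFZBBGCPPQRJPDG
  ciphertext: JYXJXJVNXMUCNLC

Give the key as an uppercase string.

DTYIW

  i= 0: J-G =  3 → D
  i= 1: Y-F = 19 → T
  i= 2: X-Z = 24 → Y
  i= 3: J-B =  8 → I
  i= 4: X-B = 22 → W
  i= 5: J-G =  3 → D
  i= 6: V-C = 19 → T
  i= 7: N-P = 24 → Y
  i= 8: X-P =  8 → I
  i= 9: M-Q = 22 → W
  i=10: U-R =  3 → D
  i=11: C-J = 19 → T
  i=12: N-P = 24 → Y
  i=13: L-D =  8 → I
  i=14: C-G = 22 → W
  shifts repeat with period 5: DTYIW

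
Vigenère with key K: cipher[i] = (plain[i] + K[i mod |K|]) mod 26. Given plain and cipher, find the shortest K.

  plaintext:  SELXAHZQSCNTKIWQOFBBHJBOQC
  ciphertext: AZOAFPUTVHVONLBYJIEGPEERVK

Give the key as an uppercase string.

  i= 0: A-S =  8 → I
  i= 1: Z-E = 21 → V
  i= 2: O-L =  3 → D
  i= 3: A-X =  3 → D
  i= 4: F-A =  5 → F
  i= 5: P-H =  8 → I
  i= 6: U-Z = 21 → V
  i= 7: T-Q =  3 → D
  i= 8: V-S =  3 → D
  i= 9: H-C =  5 → F
  i=10: V-N =  8 → I
  i=11: O-T = 21 → V
  i=12: N-K =  3 → D
  i=13: L-I =  3 → D
  i=14: B-W =  5 → F
  i=15: Y-Q =  8 → I
  i=16: J-O = 21 → V
  i=17: I-F =  3 → D
  i=18: E-B =  3 → D
  i=19: G-B =  5 → F
  i=20: P-H =  8 → I
  i=21: E-J = 21 → V
  i=22: E-B =  3 → D
  i=23: R-O =  3 → D
  i=24: V-Q =  5 → F
  i=25: K-C =  8 → I
  shifts repeat with period 5: IVDDF

IVDDF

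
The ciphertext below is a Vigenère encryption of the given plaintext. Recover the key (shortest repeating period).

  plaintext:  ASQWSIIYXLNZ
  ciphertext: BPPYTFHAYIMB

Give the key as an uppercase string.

BXZC

  i= 0: B-A =  1 → B
  i= 1: P-S = 23 → X
  i= 2: P-Q = 25 → Z
  i= 3: Y-W =  2 → C
  i= 4: T-S =  1 → B
  i= 5: F-I = 23 → X
  i= 6: H-I = 25 → Z
  i= 7: A-Y =  2 → C
  i= 8: Y-X =  1 → B
  i= 9: I-L = 23 → X
  i=10: M-N = 25 → Z
  i=11: B-Z =  2 → C
  shifts repeat with period 4: BXZC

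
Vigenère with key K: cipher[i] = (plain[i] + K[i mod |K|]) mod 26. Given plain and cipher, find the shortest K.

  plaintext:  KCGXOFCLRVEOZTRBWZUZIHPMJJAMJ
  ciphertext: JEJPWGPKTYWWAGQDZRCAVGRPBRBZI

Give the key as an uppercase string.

ZCDSIBN

  i= 0: J-K = 25 → Z
  i= 1: E-C =  2 → C
  i= 2: J-G =  3 → D
  i= 3: P-X = 18 → S
  i= 4: W-O =  8 → I
  i= 5: G-F =  1 → B
  i= 6: P-C = 13 → N
  i= 7: K-L = 25 → Z
  i= 8: T-R =  2 → C
  i= 9: Y-V =  3 → D
  i=10: W-E = 18 → S
  i=11: W-O =  8 → I
  i=12: A-Z =  1 → B
  i=13: G-T = 13 → N
  i=14: Q-R = 25 → Z
  i=15: D-B =  2 → C
  i=16: Z-W =  3 → D
  i=17: R-Z = 18 → S
  i=18: C-U =  8 → I
  i=19: A-Z =  1 → B
  i=20: V-I = 13 → N
  i=21: G-H = 25 → Z
  i=22: R-P =  2 → C
  i=23: P-M =  3 → D
  i=24: B-J = 18 → S
  i=25: R-J =  8 → I
  i=26: B-A =  1 → B
  i=27: Z-M = 13 → N
  i=28: I-J = 25 → Z
  shifts repeat with period 7: ZCDSIBN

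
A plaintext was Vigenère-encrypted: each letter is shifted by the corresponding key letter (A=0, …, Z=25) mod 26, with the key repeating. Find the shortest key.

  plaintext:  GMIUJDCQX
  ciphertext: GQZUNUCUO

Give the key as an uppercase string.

  i= 0: G-G =  0 → A
  i= 1: Q-M =  4 → E
  i= 2: Z-I = 17 → R
  i= 3: U-U =  0 → A
  i= 4: N-J =  4 → E
  i= 5: U-D = 17 → R
  i= 6: C-C =  0 → A
  i= 7: U-Q =  4 → E
  i= 8: O-X = 17 → R
  shifts repeat with period 3: AER

AER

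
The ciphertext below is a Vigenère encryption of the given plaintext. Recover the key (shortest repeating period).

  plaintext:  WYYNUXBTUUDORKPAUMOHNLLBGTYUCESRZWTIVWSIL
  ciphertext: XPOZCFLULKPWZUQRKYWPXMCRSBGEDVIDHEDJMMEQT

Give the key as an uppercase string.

  i= 0: X-W =  1 → B
  i= 1: P-Y = 17 → R
  i= 2: O-Y = 16 → Q
  i= 3: Z-N = 12 → M
  i= 4: C-U =  8 → I
  i= 5: F-X =  8 → I
  i= 6: L-B = 10 → K
  i= 7: U-T =  1 → B
  i= 8: L-U = 17 → R
  i= 9: K-U = 16 → Q
  i=10: P-D = 12 → M
  i=11: W-O =  8 → I
  i=12: Z-R =  8 → I
  i=13: U-K = 10 → K
  i=14: Q-P =  1 → B
  i=15: R-A = 17 → R
  i=16: K-U = 16 → Q
  i=17: Y-M = 12 → M
  i=18: W-O =  8 → I
  i=19: P-H =  8 → I
  i=20: X-N = 10 → K
  i=21: M-L =  1 → B
  i=22: C-L = 17 → R
  i=23: R-B = 16 → Q
  i=24: S-G = 12 → M
  i=25: B-T =  8 → I
  i=26: G-Y =  8 → I
  i=27: E-U = 10 → K
  i=28: D-C =  1 → B
  i=29: V-E = 17 → R
  i=30: I-S = 16 → Q
  i=31: D-R = 12 → M
  i=32: H-Z =  8 → I
  i=33: E-W =  8 → I
  i=34: D-T = 10 → K
  i=35: J-I =  1 → B
  i=36: M-V = 17 → R
  i=37: M-W = 16 → Q
  i=38: E-S = 12 → M
  i=39: Q-I =  8 → I
  i=40: T-L =  8 → I
  shifts repeat with period 7: BRQMIIK

BRQMIIK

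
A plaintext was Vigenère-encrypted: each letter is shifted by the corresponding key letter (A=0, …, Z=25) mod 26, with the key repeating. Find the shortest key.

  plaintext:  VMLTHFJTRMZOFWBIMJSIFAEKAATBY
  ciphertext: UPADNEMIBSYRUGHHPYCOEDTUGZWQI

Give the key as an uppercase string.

ZDPKG

  i= 0: U-V = 25 → Z
  i= 1: P-M =  3 → D
  i= 2: A-L = 15 → P
  i= 3: D-T = 10 → K
  i= 4: N-H =  6 → G
  i= 5: E-F = 25 → Z
  i= 6: M-J =  3 → D
  i= 7: I-T = 15 → P
  i= 8: B-R = 10 → K
  i= 9: S-M =  6 → G
  i=10: Y-Z = 25 → Z
  i=11: R-O =  3 → D
  i=12: U-F = 15 → P
  i=13: G-W = 10 → K
  i=14: H-B =  6 → G
  i=15: H-I = 25 → Z
  i=16: P-M =  3 → D
  i=17: Y-J = 15 → P
  i=18: C-S = 10 → K
  i=19: O-I =  6 → G
  i=20: E-F = 25 → Z
  i=21: D-A =  3 → D
  i=22: T-E = 15 → P
  i=23: U-K = 10 → K
  i=24: G-A =  6 → G
  i=25: Z-A = 25 → Z
  i=26: W-T =  3 → D
  i=27: Q-B = 15 → P
  i=28: I-Y = 10 → K
  shifts repeat with period 5: ZDPKG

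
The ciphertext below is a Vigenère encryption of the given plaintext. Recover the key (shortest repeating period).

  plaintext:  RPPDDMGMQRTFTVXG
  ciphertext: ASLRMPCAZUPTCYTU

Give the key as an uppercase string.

JDWO

  i= 0: A-R =  9 → J
  i= 1: S-P =  3 → D
  i= 2: L-P = 22 → W
  i= 3: R-D = 14 → O
  i= 4: M-D =  9 → J
  i= 5: P-M =  3 → D
  i= 6: C-G = 22 → W
  i= 7: A-M = 14 → O
  i= 8: Z-Q =  9 → J
  i= 9: U-R =  3 → D
  i=10: P-T = 22 → W
  i=11: T-F = 14 → O
  i=12: C-T =  9 → J
  i=13: Y-V =  3 → D
  i=14: T-X = 22 → W
  i=15: U-G = 14 → O
  shifts repeat with period 4: JDWO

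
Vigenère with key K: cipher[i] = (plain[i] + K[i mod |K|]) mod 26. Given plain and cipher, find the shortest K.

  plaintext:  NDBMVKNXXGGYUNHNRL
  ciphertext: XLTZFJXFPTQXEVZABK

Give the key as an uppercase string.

  i= 0: X-N = 10 → K
  i= 1: L-D =  8 → I
  i= 2: T-B = 18 → S
  i= 3: Z-M = 13 → N
  i= 4: F-V = 10 → K
  i= 5: J-K = 25 → Z
  i= 6: X-N = 10 → K
  i= 7: F-X =  8 → I
  i= 8: P-X = 18 → S
  i= 9: T-G = 13 → N
  i=10: Q-G = 10 → K
  i=11: X-Y = 25 → Z
  i=12: E-U = 10 → K
  i=13: V-N =  8 → I
  i=14: Z-H = 18 → S
  i=15: A-N = 13 → N
  i=16: B-R = 10 → K
  i=17: K-L = 25 → Z
  shifts repeat with period 6: KISNKZ

KISNKZ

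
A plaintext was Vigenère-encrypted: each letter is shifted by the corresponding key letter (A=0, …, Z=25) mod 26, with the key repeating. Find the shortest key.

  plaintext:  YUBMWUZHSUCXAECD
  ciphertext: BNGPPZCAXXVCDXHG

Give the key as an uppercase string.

  i= 0: B-Y =  3 → D
  i= 1: N-U = 19 → T
  i= 2: G-B =  5 → F
  i= 3: P-M =  3 → D
  i= 4: P-W = 19 → T
  i= 5: Z-U =  5 → F
  i= 6: C-Z =  3 → D
  i= 7: A-H = 19 → T
  i= 8: X-S =  5 → F
  i= 9: X-U =  3 → D
  i=10: V-C = 19 → T
  i=11: C-X =  5 → F
  i=12: D-A =  3 → D
  i=13: X-E = 19 → T
  i=14: H-C =  5 → F
  i=15: G-D =  3 → D
  shifts repeat with period 3: DTF

DTF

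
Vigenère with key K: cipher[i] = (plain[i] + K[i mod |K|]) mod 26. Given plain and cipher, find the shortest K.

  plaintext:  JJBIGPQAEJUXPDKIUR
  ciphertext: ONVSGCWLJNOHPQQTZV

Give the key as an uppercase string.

  i= 0: O-J =  5 → F
  i= 1: N-J =  4 → E
  i= 2: V-B = 20 → U
  i= 3: S-I = 10 → K
  i= 4: G-G =  0 → A
  i= 5: C-P = 13 → N
  i= 6: W-Q =  6 → G
  i= 7: L-A = 11 → L
  i= 8: J-E =  5 → F
  i= 9: N-J =  4 → E
  i=10: O-U = 20 → U
  i=11: H-X = 10 → K
  i=12: P-P =  0 → A
  i=13: Q-D = 13 → N
  i=14: Q-K =  6 → G
  i=15: T-I = 11 → L
  i=16: Z-U =  5 → F
  i=17: V-R =  4 → E
  shifts repeat with period 8: FEUKANGL

FEUKANGL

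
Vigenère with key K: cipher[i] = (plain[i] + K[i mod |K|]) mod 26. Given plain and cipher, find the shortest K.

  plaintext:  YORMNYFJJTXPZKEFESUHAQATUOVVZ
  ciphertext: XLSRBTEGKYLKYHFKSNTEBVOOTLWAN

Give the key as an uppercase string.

ZXBFOV

  i= 0: X-Y = 25 → Z
  i= 1: L-O = 23 → X
  i= 2: S-R =  1 → B
  i= 3: R-M =  5 → F
  i= 4: B-N = 14 → O
  i= 5: T-Y = 21 → V
  i= 6: E-F = 25 → Z
  i= 7: G-J = 23 → X
  i= 8: K-J =  1 → B
  i= 9: Y-T =  5 → F
  i=10: L-X = 14 → O
  i=11: K-P = 21 → V
  i=12: Y-Z = 25 → Z
  i=13: H-K = 23 → X
  i=14: F-E =  1 → B
  i=15: K-F =  5 → F
  i=16: S-E = 14 → O
  i=17: N-S = 21 → V
  i=18: T-U = 25 → Z
  i=19: E-H = 23 → X
  i=20: B-A =  1 → B
  i=21: V-Q =  5 → F
  i=22: O-A = 14 → O
  i=23: O-T = 21 → V
  i=24: T-U = 25 → Z
  i=25: L-O = 23 → X
  i=26: W-V =  1 → B
  i=27: A-V =  5 → F
  i=28: N-Z = 14 → O
  shifts repeat with period 6: ZXBFOV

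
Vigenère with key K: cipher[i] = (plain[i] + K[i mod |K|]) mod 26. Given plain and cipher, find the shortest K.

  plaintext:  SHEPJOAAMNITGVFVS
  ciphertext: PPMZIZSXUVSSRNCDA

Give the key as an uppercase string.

  i= 0: P-S = 23 → X
  i= 1: P-H =  8 → I
  i= 2: M-E =  8 → I
  i= 3: Z-P = 10 → K
  i= 4: I-J = 25 → Z
  i= 5: Z-O = 11 → L
  i= 6: S-A = 18 → S
  i= 7: X-A = 23 → X
  i= 8: U-M =  8 → I
  i= 9: V-N =  8 → I
  i=10: S-I = 10 → K
  i=11: S-T = 25 → Z
  i=12: R-G = 11 → L
  i=13: N-V = 18 → S
  i=14: C-F = 23 → X
  i=15: D-V =  8 → I
  i=16: A-S =  8 → I
  shifts repeat with period 7: XIIKZLS

XIIKZLS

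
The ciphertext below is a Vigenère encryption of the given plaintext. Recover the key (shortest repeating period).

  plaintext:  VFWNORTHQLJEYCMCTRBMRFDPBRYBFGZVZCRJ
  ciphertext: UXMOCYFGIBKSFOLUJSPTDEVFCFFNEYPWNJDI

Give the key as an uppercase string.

ZSQBOHM

  i= 0: U-V = 25 → Z
  i= 1: X-F = 18 → S
  i= 2: M-W = 16 → Q
  i= 3: O-N =  1 → B
  i= 4: C-O = 14 → O
  i= 5: Y-R =  7 → H
  i= 6: F-T = 12 → M
  i= 7: G-H = 25 → Z
  i= 8: I-Q = 18 → S
  i= 9: B-L = 16 → Q
  i=10: K-J =  1 → B
  i=11: S-E = 14 → O
  i=12: F-Y =  7 → H
  i=13: O-C = 12 → M
  i=14: L-M = 25 → Z
  i=15: U-C = 18 → S
  i=16: J-T = 16 → Q
  i=17: S-R =  1 → B
  i=18: P-B = 14 → O
  i=19: T-M =  7 → H
  i=20: D-R = 12 → M
  i=21: E-F = 25 → Z
  i=22: V-D = 18 → S
  i=23: F-P = 16 → Q
  i=24: C-B =  1 → B
  i=25: F-R = 14 → O
  i=26: F-Y =  7 → H
  i=27: N-B = 12 → M
  i=28: E-F = 25 → Z
  i=29: Y-G = 18 → S
  i=30: P-Z = 16 → Q
  i=31: W-V =  1 → B
  i=32: N-Z = 14 → O
  i=33: J-C =  7 → H
  i=34: D-R = 12 → M
  i=35: I-J = 25 → Z
  shifts repeat with period 7: ZSQBOHM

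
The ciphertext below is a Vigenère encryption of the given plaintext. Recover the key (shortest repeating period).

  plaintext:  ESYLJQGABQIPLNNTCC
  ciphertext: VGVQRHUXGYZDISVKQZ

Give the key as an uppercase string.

ROXFI

  i= 0: V-E = 17 → R
  i= 1: G-S = 14 → O
  i= 2: V-Y = 23 → X
  i= 3: Q-L =  5 → F
  i= 4: R-J =  8 → I
  i= 5: H-Q = 17 → R
  i= 6: U-G = 14 → O
  i= 7: X-A = 23 → X
  i= 8: G-B =  5 → F
  i= 9: Y-Q =  8 → I
  i=10: Z-I = 17 → R
  i=11: D-P = 14 → O
  i=12: I-L = 23 → X
  i=13: S-N =  5 → F
  i=14: V-N =  8 → I
  i=15: K-T = 17 → R
  i=16: Q-C = 14 → O
  i=17: Z-C = 23 → X
  shifts repeat with period 5: ROXFI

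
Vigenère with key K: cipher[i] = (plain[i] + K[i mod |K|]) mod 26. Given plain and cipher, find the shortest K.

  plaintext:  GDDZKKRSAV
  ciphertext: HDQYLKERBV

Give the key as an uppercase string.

BANZ

  i= 0: H-G =  1 → B
  i= 1: D-D =  0 → A
  i= 2: Q-D = 13 → N
  i= 3: Y-Z = 25 → Z
  i= 4: L-K =  1 → B
  i= 5: K-K =  0 → A
  i= 6: E-R = 13 → N
  i= 7: R-S = 25 → Z
  i= 8: B-A =  1 → B
  i= 9: V-V =  0 → A
  shifts repeat with period 4: BANZ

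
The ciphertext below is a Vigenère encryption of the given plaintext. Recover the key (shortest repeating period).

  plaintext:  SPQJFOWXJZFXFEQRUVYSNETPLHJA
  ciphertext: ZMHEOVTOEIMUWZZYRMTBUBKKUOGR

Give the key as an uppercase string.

  i= 0: Z-S =  7 → H
  i= 1: M-P = 23 → X
  i= 2: H-Q = 17 → R
  i= 3: E-J = 21 → V
  i= 4: O-F =  9 → J
  i= 5: V-O =  7 → H
  i= 6: T-W = 23 → X
  i= 7: O-X = 17 → R
  i= 8: E-J = 21 → V
  i= 9: I-Z =  9 → J
  i=10: M-F =  7 → H
  i=11: U-X = 23 → X
  i=12: W-F = 17 → R
  i=13: Z-E = 21 → V
  i=14: Z-Q =  9 → J
  i=15: Y-R =  7 → H
  i=16: R-U = 23 → X
  i=17: M-V = 17 → R
  i=18: T-Y = 21 → V
  i=19: B-S =  9 → J
  i=20: U-N =  7 → H
  i=21: B-E = 23 → X
  i=22: K-T = 17 → R
  i=23: K-P = 21 → V
  i=24: U-L =  9 → J
  i=25: O-H =  7 → H
  i=26: G-J = 23 → X
  i=27: R-A = 17 → R
  shifts repeat with period 5: HXRVJ

HXRVJ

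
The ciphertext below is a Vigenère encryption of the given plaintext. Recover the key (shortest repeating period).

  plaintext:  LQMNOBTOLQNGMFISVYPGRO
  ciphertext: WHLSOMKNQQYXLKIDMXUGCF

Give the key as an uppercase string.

  i= 0: W-L = 11 → L
  i= 1: H-Q = 17 → R
  i= 2: L-M = 25 → Z
  i= 3: S-N =  5 → F
  i= 4: O-O =  0 → A
  i= 5: M-B = 11 → L
  i= 6: K-T = 17 → R
  i= 7: N-O = 25 → Z
  i= 8: Q-L =  5 → F
  i= 9: Q-Q =  0 → A
  i=10: Y-N = 11 → L
  i=11: X-G = 17 → R
  i=12: L-M = 25 → Z
  i=13: K-F =  5 → F
  i=14: I-I =  0 → A
  i=15: D-S = 11 → L
  i=16: M-V = 17 → R
  i=17: X-Y = 25 → Z
  i=18: U-P =  5 → F
  i=19: G-G =  0 → A
  i=20: C-R = 11 → L
  i=21: F-O = 17 → R
  shifts repeat with period 5: LRZFA

LRZFA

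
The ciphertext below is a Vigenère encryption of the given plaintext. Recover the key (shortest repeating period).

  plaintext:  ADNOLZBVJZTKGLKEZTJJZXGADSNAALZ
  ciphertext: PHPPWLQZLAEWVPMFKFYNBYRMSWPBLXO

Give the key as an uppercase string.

  i= 0: P-A = 15 → P
  i= 1: H-D =  4 → E
  i= 2: P-N =  2 → C
  i= 3: P-O =  1 → B
  i= 4: W-L = 11 → L
  i= 5: L-Z = 12 → M
  i= 6: Q-B = 15 → P
  i= 7: Z-V =  4 → E
  i= 8: L-J =  2 → C
  i= 9: A-Z =  1 → B
  i=10: E-T = 11 → L
  i=11: W-K = 12 → M
  i=12: V-G = 15 → P
  i=13: P-L =  4 → E
  i=14: M-K =  2 → C
  i=15: F-E =  1 → B
  i=16: K-Z = 11 → L
  i=17: F-T = 12 → M
  i=18: Y-J = 15 → P
  i=19: N-J =  4 → E
  i=20: B-Z =  2 → C
  i=21: Y-X =  1 → B
  i=22: R-G = 11 → L
  i=23: M-A = 12 → M
  i=24: S-D = 15 → P
  i=25: W-S =  4 → E
  i=26: P-N =  2 → C
  i=27: B-A =  1 → B
  i=28: L-A = 11 → L
  i=29: X-L = 12 → M
  i=30: O-Z = 15 → P
  shifts repeat with period 6: PECBLM

PECBLM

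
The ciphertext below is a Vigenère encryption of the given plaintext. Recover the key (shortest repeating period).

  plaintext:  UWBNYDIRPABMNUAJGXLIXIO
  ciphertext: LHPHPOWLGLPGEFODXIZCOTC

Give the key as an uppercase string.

  i= 0: L-U = 17 → R
  i= 1: H-W = 11 → L
  i= 2: P-B = 14 → O
  i= 3: H-N = 20 → U
  i= 4: P-Y = 17 → R
  i= 5: O-D = 11 → L
  i= 6: W-I = 14 → O
  i= 7: L-R = 20 → U
  i= 8: G-P = 17 → R
  i= 9: L-A = 11 → L
  i=10: P-B = 14 → O
  i=11: G-M = 20 → U
  i=12: E-N = 17 → R
  i=13: F-U = 11 → L
  i=14: O-A = 14 → O
  i=15: D-J = 20 → U
  i=16: X-G = 17 → R
  i=17: I-X = 11 → L
  i=18: Z-L = 14 → O
  i=19: C-I = 20 → U
  i=20: O-X = 17 → R
  i=21: T-I = 11 → L
  i=22: C-O = 14 → O
  shifts repeat with period 4: RLOU

RLOU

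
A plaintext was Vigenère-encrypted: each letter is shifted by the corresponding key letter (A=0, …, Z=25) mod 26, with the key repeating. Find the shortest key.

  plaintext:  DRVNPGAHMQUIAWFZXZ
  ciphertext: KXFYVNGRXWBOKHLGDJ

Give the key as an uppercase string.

  i= 0: K-D =  7 → H
  i= 1: X-R =  6 → G
  i= 2: F-V = 10 → K
  i= 3: Y-N = 11 → L
  i= 4: V-P =  6 → G
  i= 5: N-G =  7 → H
  i= 6: G-A =  6 → G
  i= 7: R-H = 10 → K
  i= 8: X-M = 11 → L
  i= 9: W-Q =  6 → G
  i=10: B-U =  7 → H
  i=11: O-I =  6 → G
  i=12: K-A = 10 → K
  i=13: H-W = 11 → L
  i=14: L-F =  6 → G
  i=15: G-Z =  7 → H
  i=16: D-X =  6 → G
  i=17: J-Z = 10 → K
  shifts repeat with period 5: HGKLG

HGKLG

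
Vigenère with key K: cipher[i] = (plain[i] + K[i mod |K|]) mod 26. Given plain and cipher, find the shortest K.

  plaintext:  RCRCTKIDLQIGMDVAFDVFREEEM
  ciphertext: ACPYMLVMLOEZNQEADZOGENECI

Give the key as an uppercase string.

  i= 0: A-R =  9 → J
  i= 1: C-C =  0 → A
  i= 2: P-R = 24 → Y
  i= 3: Y-C = 22 → W
  i= 4: M-T = 19 → T
  i= 5: L-K =  1 → B
  i= 6: V-I = 13 → N
  i= 7: M-D =  9 → J
  i= 8: L-L =  0 → A
  i= 9: O-Q = 24 → Y
  i=10: E-I = 22 → W
  i=11: Z-G = 19 → T
  i=12: N-M =  1 → B
  i=13: Q-D = 13 → N
  i=14: E-V =  9 → J
  i=15: A-A =  0 → A
  i=16: D-F = 24 → Y
  i=17: Z-D = 22 → W
  i=18: O-V = 19 → T
  i=19: G-F =  1 → B
  i=20: E-R = 13 → N
  i=21: N-E =  9 → J
  i=22: E-E =  0 → A
  i=23: C-E = 24 → Y
  i=24: I-M = 22 → W
  shifts repeat with period 7: JAYWTBN

JAYWTBN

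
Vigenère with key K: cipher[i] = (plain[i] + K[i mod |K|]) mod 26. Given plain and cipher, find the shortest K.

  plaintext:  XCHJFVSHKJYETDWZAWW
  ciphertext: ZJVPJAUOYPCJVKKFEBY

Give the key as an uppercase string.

CHOGEF

  i= 0: Z-X =  2 → C
  i= 1: J-C =  7 → H
  i= 2: V-H = 14 → O
  i= 3: P-J =  6 → G
  i= 4: J-F =  4 → E
  i= 5: A-V =  5 → F
  i= 6: U-S =  2 → C
  i= 7: O-H =  7 → H
  i= 8: Y-K = 14 → O
  i= 9: P-J =  6 → G
  i=10: C-Y =  4 → E
  i=11: J-E =  5 → F
  i=12: V-T =  2 → C
  i=13: K-D =  7 → H
  i=14: K-W = 14 → O
  i=15: F-Z =  6 → G
  i=16: E-A =  4 → E
  i=17: B-W =  5 → F
  i=18: Y-W =  2 → C
  shifts repeat with period 6: CHOGEF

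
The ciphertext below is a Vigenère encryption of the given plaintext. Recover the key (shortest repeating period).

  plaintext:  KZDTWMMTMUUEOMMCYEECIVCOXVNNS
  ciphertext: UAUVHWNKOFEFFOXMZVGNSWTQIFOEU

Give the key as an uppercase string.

KBRCL

  i= 0: U-K = 10 → K
  i= 1: A-Z =  1 → B
  i= 2: U-D = 17 → R
  i= 3: V-T =  2 → C
  i= 4: H-W = 11 → L
  i= 5: W-M = 10 → K
  i= 6: N-M =  1 → B
  i= 7: K-T = 17 → R
  i= 8: O-M =  2 → C
  i= 9: F-U = 11 → L
  i=10: E-U = 10 → K
  i=11: F-E =  1 → B
  i=12: F-O = 17 → R
  i=13: O-M =  2 → C
  i=14: X-M = 11 → L
  i=15: M-C = 10 → K
  i=16: Z-Y =  1 → B
  i=17: V-E = 17 → R
  i=18: G-E =  2 → C
  i=19: N-C = 11 → L
  i=20: S-I = 10 → K
  i=21: W-V =  1 → B
  i=22: T-C = 17 → R
  i=23: Q-O =  2 → C
  i=24: I-X = 11 → L
  i=25: F-V = 10 → K
  i=26: O-N =  1 → B
  i=27: E-N = 17 → R
  i=28: U-S =  2 → C
  shifts repeat with period 5: KBRCL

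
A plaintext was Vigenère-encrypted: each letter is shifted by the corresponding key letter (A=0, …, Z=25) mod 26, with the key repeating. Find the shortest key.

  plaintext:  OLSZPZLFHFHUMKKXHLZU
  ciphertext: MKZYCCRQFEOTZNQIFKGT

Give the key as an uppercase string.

YZHZNDGL

  i= 0: M-O = 24 → Y
  i= 1: K-L = 25 → Z
  i= 2: Z-S =  7 → H
  i= 3: Y-Z = 25 → Z
  i= 4: C-P = 13 → N
  i= 5: C-Z =  3 → D
  i= 6: R-L =  6 → G
  i= 7: Q-F = 11 → L
  i= 8: F-H = 24 → Y
  i= 9: E-F = 25 → Z
  i=10: O-H =  7 → H
  i=11: T-U = 25 → Z
  i=12: Z-M = 13 → N
  i=13: N-K =  3 → D
  i=14: Q-K =  6 → G
  i=15: I-X = 11 → L
  i=16: F-H = 24 → Y
  i=17: K-L = 25 → Z
  i=18: G-Z =  7 → H
  i=19: T-U = 25 → Z
  shifts repeat with period 8: YZHZNDGL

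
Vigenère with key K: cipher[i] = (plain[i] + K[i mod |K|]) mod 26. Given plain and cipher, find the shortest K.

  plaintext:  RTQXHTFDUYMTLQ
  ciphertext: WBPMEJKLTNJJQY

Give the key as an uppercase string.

  i= 0: W-R =  5 → F
  i= 1: B-T =  8 → I
  i= 2: P-Q = 25 → Z
  i= 3: M-X = 15 → P
  i= 4: E-H = 23 → X
  i= 5: J-T = 16 → Q
  i= 6: K-F =  5 → F
  i= 7: L-D =  8 → I
  i= 8: T-U = 25 → Z
  i= 9: N-Y = 15 → P
  i=10: J-M = 23 → X
  i=11: J-T = 16 → Q
  i=12: Q-L =  5 → F
  i=13: Y-Q =  8 → I
  shifts repeat with period 6: FIZPXQ

FIZPXQ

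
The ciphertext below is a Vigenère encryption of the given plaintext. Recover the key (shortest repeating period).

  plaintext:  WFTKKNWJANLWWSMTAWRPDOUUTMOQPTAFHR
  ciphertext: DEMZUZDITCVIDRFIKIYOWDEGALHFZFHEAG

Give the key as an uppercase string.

HZTPKM

  i= 0: D-W =  7 → H
  i= 1: E-F = 25 → Z
  i= 2: M-T = 19 → T
  i= 3: Z-K = 15 → P
  i= 4: U-K = 10 → K
  i= 5: Z-N = 12 → M
  i= 6: D-W =  7 → H
  i= 7: I-J = 25 → Z
  i= 8: T-A = 19 → T
  i= 9: C-N = 15 → P
  i=10: V-L = 10 → K
  i=11: I-W = 12 → M
  i=12: D-W =  7 → H
  i=13: R-S = 25 → Z
  i=14: F-M = 19 → T
  i=15: I-T = 15 → P
  i=16: K-A = 10 → K
  i=17: I-W = 12 → M
  i=18: Y-R =  7 → H
  i=19: O-P = 25 → Z
  i=20: W-D = 19 → T
  i=21: D-O = 15 → P
  i=22: E-U = 10 → K
  i=23: G-U = 12 → M
  i=24: A-T =  7 → H
  i=25: L-M = 25 → Z
  i=26: H-O = 19 → T
  i=27: F-Q = 15 → P
  i=28: Z-P = 10 → K
  i=29: F-T = 12 → M
  i=30: H-A =  7 → H
  i=31: E-F = 25 → Z
  i=32: A-H = 19 → T
  i=33: G-R = 15 → P
  shifts repeat with period 6: HZTPKM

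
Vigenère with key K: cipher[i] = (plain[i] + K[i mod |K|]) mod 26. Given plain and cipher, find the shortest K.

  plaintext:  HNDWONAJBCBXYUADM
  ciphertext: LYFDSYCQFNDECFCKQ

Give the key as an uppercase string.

  i= 0: L-H =  4 → E
  i= 1: Y-N = 11 → L
  i= 2: F-D =  2 → C
  i= 3: D-W =  7 → H
  i= 4: S-O =  4 → E
  i= 5: Y-N = 11 → L
  i= 6: C-A =  2 → C
  i= 7: Q-J =  7 → H
  i= 8: F-B =  4 → E
  i= 9: N-C = 11 → L
  i=10: D-B =  2 → C
  i=11: E-X =  7 → H
  i=12: C-Y =  4 → E
  i=13: F-U = 11 → L
  i=14: C-A =  2 → C
  i=15: K-D =  7 → H
  i=16: Q-M =  4 → E
  shifts repeat with period 4: ELCH

ELCH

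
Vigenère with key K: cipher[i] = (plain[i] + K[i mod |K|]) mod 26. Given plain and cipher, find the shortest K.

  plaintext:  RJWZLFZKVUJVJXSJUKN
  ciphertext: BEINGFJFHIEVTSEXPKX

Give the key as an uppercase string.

  i= 0: B-R = 10 → K
  i= 1: E-J = 21 → V
  i= 2: I-W = 12 → M
  i= 3: N-Z = 14 → O
  i= 4: G-L = 21 → V
  i= 5: F-F =  0 → A
  i= 6: J-Z = 10 → K
  i= 7: F-K = 21 → V
  i= 8: H-V = 12 → M
  i= 9: I-U = 14 → O
  i=10: E-J = 21 → V
  i=11: V-V =  0 → A
  i=12: T-J = 10 → K
  i=13: S-X = 21 → V
  i=14: E-S = 12 → M
  i=15: X-J = 14 → O
  i=16: P-U = 21 → V
  i=17: K-K =  0 → A
  i=18: X-N = 10 → K
  shifts repeat with period 6: KVMOVA

KVMOVA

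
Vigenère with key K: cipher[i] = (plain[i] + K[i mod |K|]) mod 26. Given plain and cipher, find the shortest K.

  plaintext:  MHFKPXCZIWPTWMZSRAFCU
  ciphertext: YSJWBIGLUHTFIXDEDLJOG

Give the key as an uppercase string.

MLEM

  i= 0: Y-M = 12 → M
  i= 1: S-H = 11 → L
  i= 2: J-F =  4 → E
  i= 3: W-K = 12 → M
  i= 4: B-P = 12 → M
  i= 5: I-X = 11 → L
  i= 6: G-C =  4 → E
  i= 7: L-Z = 12 → M
  i= 8: U-I = 12 → M
  i= 9: H-W = 11 → L
  i=10: T-P =  4 → E
  i=11: F-T = 12 → M
  i=12: I-W = 12 → M
  i=13: X-M = 11 → L
  i=14: D-Z =  4 → E
  i=15: E-S = 12 → M
  i=16: D-R = 12 → M
  i=17: L-A = 11 → L
  i=18: J-F =  4 → E
  i=19: O-C = 12 → M
  i=20: G-U = 12 → M
  shifts repeat with period 4: MLEM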